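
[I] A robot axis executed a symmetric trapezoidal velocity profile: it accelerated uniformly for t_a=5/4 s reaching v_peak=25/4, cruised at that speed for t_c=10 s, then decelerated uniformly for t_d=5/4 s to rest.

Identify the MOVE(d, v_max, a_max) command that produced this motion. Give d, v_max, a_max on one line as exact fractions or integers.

d=1125/16 v_max=25/4 a_max=5

a_max = (25/4)/(5/4) = 5
d_a = ½·25/4·5/4 = 125/32; d_c = 25/4·10 = 125/2
d = 2·125/32 + 125/2 = 1125/16
t_c = 10 > 0 → v_max = v_peak = 25/4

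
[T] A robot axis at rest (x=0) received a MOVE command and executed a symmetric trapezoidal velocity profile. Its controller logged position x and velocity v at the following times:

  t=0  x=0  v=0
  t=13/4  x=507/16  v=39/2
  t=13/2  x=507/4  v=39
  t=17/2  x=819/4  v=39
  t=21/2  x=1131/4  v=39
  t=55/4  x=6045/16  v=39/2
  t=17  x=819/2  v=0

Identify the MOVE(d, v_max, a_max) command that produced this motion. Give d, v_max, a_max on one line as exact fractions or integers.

final state: t=17, x=819/2, v=0 → d = 819/2
a_max = (39/2−0)/(13/4−0) = 6
max v = 39 over t∈[13/2,21/2] → v_max = 39
check: 39·(13/2+4) = 819/2 ✓

d=819/2 v_max=39 a_max=6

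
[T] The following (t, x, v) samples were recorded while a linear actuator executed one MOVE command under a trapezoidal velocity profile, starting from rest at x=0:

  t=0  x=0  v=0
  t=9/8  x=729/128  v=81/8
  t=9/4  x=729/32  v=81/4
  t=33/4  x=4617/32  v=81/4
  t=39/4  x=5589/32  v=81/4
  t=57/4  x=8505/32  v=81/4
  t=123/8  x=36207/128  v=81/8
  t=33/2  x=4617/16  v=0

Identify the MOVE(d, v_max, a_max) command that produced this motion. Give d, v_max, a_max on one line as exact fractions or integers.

final state: t=33/2, x=4617/16, v=0 → d = 4617/16
a_max = (81/8−0)/(9/8−0) = 9
max v = 81/4 over t∈[9/4,57/4] → v_max = 81/4
check: 81/4·(9/4+12) = 4617/16 ✓

d=4617/16 v_max=81/4 a_max=9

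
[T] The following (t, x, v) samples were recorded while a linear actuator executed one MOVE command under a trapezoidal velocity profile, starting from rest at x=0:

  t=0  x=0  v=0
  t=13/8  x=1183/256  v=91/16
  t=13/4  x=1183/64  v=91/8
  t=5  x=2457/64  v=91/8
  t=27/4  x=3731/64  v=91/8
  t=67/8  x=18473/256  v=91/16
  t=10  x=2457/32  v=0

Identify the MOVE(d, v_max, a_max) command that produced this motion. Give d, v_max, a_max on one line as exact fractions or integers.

d=2457/32 v_max=91/8 a_max=7/2

final state: t=10, x=2457/32, v=0 → d = 2457/32
a_max = (91/16−0)/(13/8−0) = 7/2
max v = 91/8 over t∈[13/4,27/4] → v_max = 91/8
check: 91/8·(13/4+7/2) = 2457/32 ✓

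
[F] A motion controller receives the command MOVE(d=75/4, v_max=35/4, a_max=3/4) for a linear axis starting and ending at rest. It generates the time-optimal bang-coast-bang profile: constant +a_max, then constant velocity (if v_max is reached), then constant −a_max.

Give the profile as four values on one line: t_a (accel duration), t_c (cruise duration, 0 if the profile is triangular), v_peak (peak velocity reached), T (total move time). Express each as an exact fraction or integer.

t_a=5 t_c=0 v_peak=15/4 T=10

v_max²/a_max = (35/4)²/(3/4) = 1225/12
75/4 < 1225/12 so t_c = 0
v_peak = √(75/4·3/4) = √(225/16) = 15/4
t_a = (15/4)/(3/4) = 5; t_c = 0
T = 2·5 = 10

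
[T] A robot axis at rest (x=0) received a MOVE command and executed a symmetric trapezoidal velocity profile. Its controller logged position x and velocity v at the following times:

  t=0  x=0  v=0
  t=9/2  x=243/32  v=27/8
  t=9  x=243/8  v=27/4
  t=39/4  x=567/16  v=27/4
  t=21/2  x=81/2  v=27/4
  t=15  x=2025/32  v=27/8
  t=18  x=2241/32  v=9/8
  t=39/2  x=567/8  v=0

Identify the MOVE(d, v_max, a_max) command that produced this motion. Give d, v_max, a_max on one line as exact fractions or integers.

final state: t=39/2, x=567/8, v=0 → d = 567/8
a_max = (27/8−0)/(9/2−0) = 3/4
max v = 27/4 over t∈[9,21/2] → v_max = 27/4
check: 27/4·(9+3/2) = 567/8 ✓

d=567/8 v_max=27/4 a_max=3/4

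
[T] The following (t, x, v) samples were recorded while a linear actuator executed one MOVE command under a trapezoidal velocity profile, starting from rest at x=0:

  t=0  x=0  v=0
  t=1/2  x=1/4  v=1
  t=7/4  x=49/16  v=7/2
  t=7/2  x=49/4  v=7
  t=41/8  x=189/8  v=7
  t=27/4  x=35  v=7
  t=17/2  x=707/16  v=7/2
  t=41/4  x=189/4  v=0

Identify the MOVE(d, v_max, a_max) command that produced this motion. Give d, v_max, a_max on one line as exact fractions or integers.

final state: t=41/4, x=189/4, v=0 → d = 189/4
a_max = (1−0)/(1/2−0) = 2
max v = 7 over t∈[7/2,27/4] → v_max = 7
check: 7·(7/2+13/4) = 189/4 ✓

d=189/4 v_max=7 a_max=2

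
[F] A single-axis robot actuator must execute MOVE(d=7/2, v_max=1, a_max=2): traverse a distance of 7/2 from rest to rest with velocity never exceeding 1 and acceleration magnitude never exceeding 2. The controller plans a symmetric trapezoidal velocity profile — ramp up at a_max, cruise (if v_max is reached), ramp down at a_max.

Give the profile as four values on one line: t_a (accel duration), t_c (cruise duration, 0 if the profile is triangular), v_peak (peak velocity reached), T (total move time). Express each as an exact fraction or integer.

t_a=1/2 t_c=3 v_peak=1 T=4

vₘ²/aₘ = 1²/2 = 1/2
7/2 ≥ 1/2 ⇒ cruise phase
t_a = 1/2; v_peak = 1
d_cruise = 7/2 − 1/2 = 3; t_c = 3/1 = 3
T = 2·1/2 + 3 = 4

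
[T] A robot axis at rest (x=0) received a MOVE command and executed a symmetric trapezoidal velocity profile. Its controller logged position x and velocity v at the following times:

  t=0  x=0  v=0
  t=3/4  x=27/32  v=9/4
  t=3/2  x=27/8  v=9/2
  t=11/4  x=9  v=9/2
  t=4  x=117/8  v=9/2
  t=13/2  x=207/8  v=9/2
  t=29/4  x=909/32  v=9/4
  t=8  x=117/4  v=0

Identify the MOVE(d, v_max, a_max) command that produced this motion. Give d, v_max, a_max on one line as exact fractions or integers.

final state: t=8, x=117/4, v=0 → d = 117/4
a_max = (9/4−0)/(3/4−0) = 3
max v = 9/2 over t∈[3/2,13/2] → v_max = 9/2
check: 9/2·(3/2+5) = 117/4 ✓

d=117/4 v_max=9/2 a_max=3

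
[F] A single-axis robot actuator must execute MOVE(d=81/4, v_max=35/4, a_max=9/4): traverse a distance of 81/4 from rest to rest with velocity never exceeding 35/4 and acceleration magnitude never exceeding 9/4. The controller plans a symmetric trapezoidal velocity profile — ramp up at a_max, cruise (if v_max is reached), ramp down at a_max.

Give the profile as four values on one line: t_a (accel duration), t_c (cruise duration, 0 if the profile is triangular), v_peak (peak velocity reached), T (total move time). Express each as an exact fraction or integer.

t_a=3 t_c=0 v_peak=27/4 T=6

(v_max)²/a_max = (35/4)²/(9/4) = 1225/36
81/4 < 1225/36 → triangular
v_peak = √(81/4·9/4) = √(729/16) = 27/4
t_a = (27/4)/(9/4) = 3; t_c = 0
T = 2·3 = 6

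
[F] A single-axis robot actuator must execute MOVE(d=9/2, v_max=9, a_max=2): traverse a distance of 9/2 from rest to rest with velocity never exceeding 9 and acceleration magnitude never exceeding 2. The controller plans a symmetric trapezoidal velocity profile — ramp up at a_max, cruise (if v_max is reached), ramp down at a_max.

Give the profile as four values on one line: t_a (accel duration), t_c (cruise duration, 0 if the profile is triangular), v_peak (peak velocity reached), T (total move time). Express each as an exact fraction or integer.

vₘ²/aₘ = 9²/2 = 81/2
9/2 < 81/2 so t_c = 0
v_peak = √(9/2·2) = √9 = 3
t_a = 3/2; t_c = 0
T = 2·3/2 = 3

t_a=3/2 t_c=0 v_peak=3 T=3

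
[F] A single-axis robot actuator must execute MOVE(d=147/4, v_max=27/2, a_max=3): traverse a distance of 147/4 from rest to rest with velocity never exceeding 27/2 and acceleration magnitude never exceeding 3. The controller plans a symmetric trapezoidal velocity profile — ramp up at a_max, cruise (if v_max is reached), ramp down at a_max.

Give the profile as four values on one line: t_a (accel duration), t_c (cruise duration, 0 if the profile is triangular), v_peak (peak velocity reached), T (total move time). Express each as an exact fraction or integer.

t_a=7/2 t_c=0 v_peak=21/2 T=7

(v_max)²/a_max = (27/2)²/3 = 243/4
147/4 < 243/4 ⇒ no cruise
v_peak = √(147/4·3) = √(441/4) = 21/2
t_a = (21/2)/3 = 7/2; t_c = 0
T = 2·7/2 = 7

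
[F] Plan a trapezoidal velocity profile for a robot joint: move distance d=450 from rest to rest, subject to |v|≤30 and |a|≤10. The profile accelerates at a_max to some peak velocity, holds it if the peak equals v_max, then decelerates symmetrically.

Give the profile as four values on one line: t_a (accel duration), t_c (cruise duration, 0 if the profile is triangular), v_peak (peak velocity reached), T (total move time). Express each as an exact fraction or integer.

vₘ²/aₘ = 30²/10 = 90
450 ≥ 90 so v_max reached
t_a = 30/10 = 3; v_peak = 30
d_cruise = 450 − 90 = 360; t_c = 360/30 = 12
T = 2·3 + 12 = 18

t_a=3 t_c=12 v_peak=30 T=18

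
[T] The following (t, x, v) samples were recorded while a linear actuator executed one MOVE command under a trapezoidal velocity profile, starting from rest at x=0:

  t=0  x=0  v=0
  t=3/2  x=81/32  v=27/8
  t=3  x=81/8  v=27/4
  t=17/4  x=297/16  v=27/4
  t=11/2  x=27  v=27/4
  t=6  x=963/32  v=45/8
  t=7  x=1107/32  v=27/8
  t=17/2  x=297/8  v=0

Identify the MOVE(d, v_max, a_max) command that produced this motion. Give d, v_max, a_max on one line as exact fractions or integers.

final state: t=17/2, x=297/8, v=0 → d = 297/8
a_max = (27/8−0)/(3/2−0) = 9/4
max v = 27/4 over t∈[3,11/2] → v_max = 27/4
check: 27/4·(3+5/2) = 297/8 ✓

d=297/8 v_max=27/4 a_max=9/4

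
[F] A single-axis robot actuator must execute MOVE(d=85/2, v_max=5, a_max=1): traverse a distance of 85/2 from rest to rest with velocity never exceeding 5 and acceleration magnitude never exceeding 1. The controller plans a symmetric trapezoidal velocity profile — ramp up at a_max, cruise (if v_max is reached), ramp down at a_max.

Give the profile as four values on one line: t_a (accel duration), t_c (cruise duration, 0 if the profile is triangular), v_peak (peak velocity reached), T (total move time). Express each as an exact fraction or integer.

t_a=5 t_c=7/2 v_peak=5 T=27/2

vₘ²/aₘ = 5²/1 = 25
85/2 ≥ 25 ⇒ cruise phase
t_a = 5/1 = 5; v_peak = 5
d_cruise = 85/2 − 25 = 35/2; t_c = (35/2)/5 = 7/2
T = 2·5 + 7/2 = 27/2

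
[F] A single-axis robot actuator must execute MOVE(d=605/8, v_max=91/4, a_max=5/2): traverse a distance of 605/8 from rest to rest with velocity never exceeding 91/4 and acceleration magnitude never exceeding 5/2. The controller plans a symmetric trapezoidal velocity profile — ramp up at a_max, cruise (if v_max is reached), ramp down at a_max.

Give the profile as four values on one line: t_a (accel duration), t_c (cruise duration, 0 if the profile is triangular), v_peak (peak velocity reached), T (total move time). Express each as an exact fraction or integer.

t_a=11/2 t_c=0 v_peak=55/4 T=11

vₘ²/aₘ = (91/4)²/(5/2) = 8281/40
605/8 < 8281/40 → triangular
v_peak = √(605/8·5/2) = √(3025/16) = 55/4
t_a = (55/4)/(5/2) = 11/2; t_c = 0
T = 2·11/2 = 11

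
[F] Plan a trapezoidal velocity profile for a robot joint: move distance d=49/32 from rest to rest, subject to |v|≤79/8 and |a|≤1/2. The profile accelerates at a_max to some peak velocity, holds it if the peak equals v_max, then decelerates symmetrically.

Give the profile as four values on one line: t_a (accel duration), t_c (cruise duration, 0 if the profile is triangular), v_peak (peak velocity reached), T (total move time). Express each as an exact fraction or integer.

vₘ²/aₘ = (79/8)²/(1/2) = 6241/32
49/32 < 6241/32 → triangular
v_peak = √(49/32·1/2) = √(49/64) = 7/8
t_a = (7/8)/(1/2) = 7/4; t_c = 0
T = 2·7/4 = 7/2

t_a=7/4 t_c=0 v_peak=7/8 T=7/2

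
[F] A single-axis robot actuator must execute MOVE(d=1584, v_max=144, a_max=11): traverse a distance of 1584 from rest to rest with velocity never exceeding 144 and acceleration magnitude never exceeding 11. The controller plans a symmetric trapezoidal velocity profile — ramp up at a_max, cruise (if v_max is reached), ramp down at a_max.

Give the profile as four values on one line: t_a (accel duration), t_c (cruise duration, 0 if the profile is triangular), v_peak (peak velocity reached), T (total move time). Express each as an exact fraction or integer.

(v_max)²/a_max = 144²/11 = 20736/11
1584 < 20736/11 so t_c = 0
v_peak = √(1584·11) = √17424 = 132
t_a = 132/11 = 12; t_c = 0
T = 2·12 = 24

t_a=12 t_c=0 v_peak=132 T=24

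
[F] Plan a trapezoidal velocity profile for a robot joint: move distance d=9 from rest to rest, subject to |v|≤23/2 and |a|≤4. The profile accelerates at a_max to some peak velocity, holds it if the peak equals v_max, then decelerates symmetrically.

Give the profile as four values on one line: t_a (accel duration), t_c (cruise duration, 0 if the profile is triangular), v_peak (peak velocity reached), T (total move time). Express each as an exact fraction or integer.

t_a=3/2 t_c=0 v_peak=6 T=3

(v_max)²/a_max = (23/2)²/4 = 529/16
9 < 529/16 → triangular
v_peak = √(9·4) = √36 = 6
t_a = 6/4 = 3/2; t_c = 0
T = 2·3/2 = 3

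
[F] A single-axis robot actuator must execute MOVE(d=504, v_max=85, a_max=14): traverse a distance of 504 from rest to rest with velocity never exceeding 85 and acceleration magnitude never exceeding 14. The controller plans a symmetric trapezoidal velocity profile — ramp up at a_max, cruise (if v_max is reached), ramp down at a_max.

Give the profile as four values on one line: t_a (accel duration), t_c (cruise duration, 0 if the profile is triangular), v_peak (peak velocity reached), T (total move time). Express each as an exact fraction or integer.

t_a=6 t_c=0 v_peak=84 T=12

v_max²/a_max = 85²/14 = 7225/14
504 < 7225/14 → triangular
v_peak = √(504·14) = √7056 = 84
t_a = 84/14 = 6; t_c = 0
T = 2·6 = 12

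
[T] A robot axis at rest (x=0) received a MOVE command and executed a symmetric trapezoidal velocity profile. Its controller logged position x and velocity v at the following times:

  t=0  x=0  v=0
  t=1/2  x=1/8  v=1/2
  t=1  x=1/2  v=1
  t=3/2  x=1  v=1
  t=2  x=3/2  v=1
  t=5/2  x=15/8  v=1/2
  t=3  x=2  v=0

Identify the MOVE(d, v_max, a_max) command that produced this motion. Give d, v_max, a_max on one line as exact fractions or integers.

d=2 v_max=1 a_max=1

final state: t=3, x=2, v=0 → d = 2
a_max = (1/2−0)/(1/2−0) = 1
max v = 1 over t∈[1,2] → v_max = 1
check: 1·(1+1) = 2 ✓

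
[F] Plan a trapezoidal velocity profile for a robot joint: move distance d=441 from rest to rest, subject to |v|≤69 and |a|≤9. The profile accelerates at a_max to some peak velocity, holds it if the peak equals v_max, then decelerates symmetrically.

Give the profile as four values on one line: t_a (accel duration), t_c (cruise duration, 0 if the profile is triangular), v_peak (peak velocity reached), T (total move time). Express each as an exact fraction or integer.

t_a=7 t_c=0 v_peak=63 T=14

(v_max)²/a_max = 69²/9 = 529
441 < 529 → triangular
v_peak = √(441·9) = √3969 = 63
t_a = 63/9 = 7; t_c = 0
T = 2·7 = 14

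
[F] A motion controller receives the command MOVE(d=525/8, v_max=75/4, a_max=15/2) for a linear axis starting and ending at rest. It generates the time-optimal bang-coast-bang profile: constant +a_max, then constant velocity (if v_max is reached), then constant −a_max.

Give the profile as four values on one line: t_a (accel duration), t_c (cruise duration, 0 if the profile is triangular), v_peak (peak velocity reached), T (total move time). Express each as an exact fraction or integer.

(v_max)²/a_max = (75/4)²/(15/2) = 375/8
525/8 ≥ 375/8 ⇒ cruise phase
t_a = (75/4)/(15/2) = 5/2; v_peak = 75/4
d_cruise = 525/8 − 375/8 = 75/4; t_c = (75/4)/(75/4) = 1
T = 2·5/2 + 1 = 6

t_a=5/2 t_c=1 v_peak=75/4 T=6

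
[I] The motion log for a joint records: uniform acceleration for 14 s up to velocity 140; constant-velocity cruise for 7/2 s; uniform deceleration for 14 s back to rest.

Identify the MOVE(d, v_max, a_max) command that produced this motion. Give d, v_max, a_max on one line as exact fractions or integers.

a_max = 140/14 = 10
d_a = ½·140·14 = 980; d_c = 140·7/2 = 490
d = 2·980 + 490 = 2450
t_c = 7/2 > 0 ⇒ limit active, v_max = 140

d=2450 v_max=140 a_max=10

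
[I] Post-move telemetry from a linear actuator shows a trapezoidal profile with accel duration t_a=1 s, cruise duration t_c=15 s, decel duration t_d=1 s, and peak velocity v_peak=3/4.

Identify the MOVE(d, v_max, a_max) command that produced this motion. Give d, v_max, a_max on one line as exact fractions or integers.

d=12 v_max=3/4 a_max=3/4

a_max = (3/4)/1 = 3/4
d_a = ½·3/4·1 = 3/8; d_c = 3/4·15 = 45/4
d = 2·3/8 + 45/4 = 12
t_c = 15 > 0 ⇒ limit active, v_max = 3/4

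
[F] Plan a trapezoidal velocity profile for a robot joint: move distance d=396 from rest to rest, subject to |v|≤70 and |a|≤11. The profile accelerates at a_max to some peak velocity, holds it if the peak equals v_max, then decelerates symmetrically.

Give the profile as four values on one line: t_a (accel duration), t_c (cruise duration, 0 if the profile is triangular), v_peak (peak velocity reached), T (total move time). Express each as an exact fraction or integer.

vₘ²/aₘ = 70²/11 = 4900/11
396 < 4900/11 → triangular
v_peak = √(396·11) = √4356 = 66
t_a = 66/11 = 6; t_c = 0
T = 2·6 = 12

t_a=6 t_c=0 v_peak=66 T=12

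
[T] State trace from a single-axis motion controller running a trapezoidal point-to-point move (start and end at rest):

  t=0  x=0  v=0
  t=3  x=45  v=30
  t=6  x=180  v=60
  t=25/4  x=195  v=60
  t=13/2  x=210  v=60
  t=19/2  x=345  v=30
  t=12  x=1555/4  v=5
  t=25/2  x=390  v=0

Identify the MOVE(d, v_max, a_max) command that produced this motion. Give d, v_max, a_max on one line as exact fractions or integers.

final state: t=25/2, x=390, v=0 → d = 390
a_max = (30−0)/(3−0) = 10
max v = 60 over t∈[6,13/2] → v_max = 60
check: 60·(6+1/2) = 390 ✓

d=390 v_max=60 a_max=10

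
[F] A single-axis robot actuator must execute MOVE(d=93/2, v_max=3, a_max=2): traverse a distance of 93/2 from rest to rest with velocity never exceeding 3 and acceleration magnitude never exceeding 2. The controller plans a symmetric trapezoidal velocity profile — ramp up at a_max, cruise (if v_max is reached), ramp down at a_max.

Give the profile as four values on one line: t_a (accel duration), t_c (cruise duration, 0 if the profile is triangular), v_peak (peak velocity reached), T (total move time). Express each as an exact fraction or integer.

t_a=3/2 t_c=14 v_peak=3 T=17

v_max²/a_max = 3²/2 = 9/2
93/2 ≥ 9/2 ⇒ cruise phase
t_a = 3/2; v_peak = 3
d_cruise = 93/2 − 9/2 = 42; t_c = 42/3 = 14
T = 2·3/2 + 14 = 17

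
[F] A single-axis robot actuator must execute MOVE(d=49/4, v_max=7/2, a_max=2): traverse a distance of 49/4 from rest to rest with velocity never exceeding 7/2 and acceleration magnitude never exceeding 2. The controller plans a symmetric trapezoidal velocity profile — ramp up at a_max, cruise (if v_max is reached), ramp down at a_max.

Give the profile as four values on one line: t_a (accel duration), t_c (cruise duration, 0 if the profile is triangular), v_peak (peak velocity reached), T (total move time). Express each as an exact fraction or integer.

(v_max)²/a_max = (7/2)²/2 = 49/8
49/4 ≥ 49/8 → trapezoidal
t_a = (7/2)/2 = 7/4; v_peak = 7/2
d_cruise = 49/4 − 49/8 = 49/8; t_c = (49/8)/(7/2) = 7/4
T = 2·7/4 + 7/4 = 21/4

t_a=7/4 t_c=7/4 v_peak=7/2 T=21/4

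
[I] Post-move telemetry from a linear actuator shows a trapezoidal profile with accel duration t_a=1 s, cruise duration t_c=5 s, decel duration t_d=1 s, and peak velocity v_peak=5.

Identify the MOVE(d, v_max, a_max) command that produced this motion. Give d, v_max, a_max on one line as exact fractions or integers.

d=30 v_max=5 a_max=5

a_max = 5/1 = 5
d_a = ½·5·1 = 5/2; d_c = 5·5 = 25
d = 2·5/2 + 25 = 30
t_c = 5 > 0 → v_max = v_peak = 5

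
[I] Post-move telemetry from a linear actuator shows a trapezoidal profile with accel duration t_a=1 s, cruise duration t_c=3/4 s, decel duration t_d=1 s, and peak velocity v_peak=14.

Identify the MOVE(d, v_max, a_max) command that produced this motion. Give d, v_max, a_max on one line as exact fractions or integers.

d=49/2 v_max=14 a_max=14

a_max = 14/1 = 14
d_a = ½·14·1 = 7; d_c = 14·3/4 = 21/2
d = 2·7 + 21/2 = 49/2
t_c = 3/4 > 0 → v_max = v_peak = 14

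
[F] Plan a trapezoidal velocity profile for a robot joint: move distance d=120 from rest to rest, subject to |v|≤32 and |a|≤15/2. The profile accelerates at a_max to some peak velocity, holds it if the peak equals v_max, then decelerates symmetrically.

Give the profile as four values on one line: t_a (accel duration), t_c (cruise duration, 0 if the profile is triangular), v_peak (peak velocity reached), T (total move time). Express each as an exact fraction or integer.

t_a=4 t_c=0 v_peak=30 T=8

vₘ²/aₘ = 32²/(15/2) = 2048/15
120 < 2048/15 → triangular
v_peak = √(120·15/2) = √900 = 30
t_a = 30/(15/2) = 4; t_c = 0
T = 2·4 = 8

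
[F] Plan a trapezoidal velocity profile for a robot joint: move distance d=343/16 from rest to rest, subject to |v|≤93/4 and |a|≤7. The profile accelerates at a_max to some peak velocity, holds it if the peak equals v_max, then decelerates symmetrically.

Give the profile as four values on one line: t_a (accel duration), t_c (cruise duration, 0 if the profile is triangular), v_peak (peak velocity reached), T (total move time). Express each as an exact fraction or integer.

t_a=7/4 t_c=0 v_peak=49/4 T=7/2

v_max²/a_max = (93/4)²/7 = 8649/112
343/16 < 8649/112 → triangular
v_peak = √(343/16·7) = √(2401/16) = 49/4
t_a = (49/4)/7 = 7/4; t_c = 0
T = 2·7/4 = 7/2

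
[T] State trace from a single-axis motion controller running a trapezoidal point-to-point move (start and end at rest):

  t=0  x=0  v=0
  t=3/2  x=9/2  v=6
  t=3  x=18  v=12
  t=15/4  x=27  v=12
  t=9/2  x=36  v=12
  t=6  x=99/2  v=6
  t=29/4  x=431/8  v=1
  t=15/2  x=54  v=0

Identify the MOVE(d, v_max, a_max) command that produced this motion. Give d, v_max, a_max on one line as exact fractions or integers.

d=54 v_max=12 a_max=4

final state: t=15/2, x=54, v=0 → d = 54
a_max = (6−0)/(3/2−0) = 4
max v = 12 over t∈[3,9/2] → v_max = 12
check: 12·(3+3/2) = 54 ✓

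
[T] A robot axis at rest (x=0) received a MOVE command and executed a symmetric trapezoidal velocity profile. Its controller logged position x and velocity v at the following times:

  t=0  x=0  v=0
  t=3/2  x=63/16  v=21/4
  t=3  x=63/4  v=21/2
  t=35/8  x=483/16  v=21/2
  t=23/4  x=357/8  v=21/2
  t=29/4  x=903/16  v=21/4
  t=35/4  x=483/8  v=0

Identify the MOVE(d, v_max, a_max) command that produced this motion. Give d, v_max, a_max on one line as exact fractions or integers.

d=483/8 v_max=21/2 a_max=7/2

final state: t=35/4, x=483/8, v=0 → d = 483/8
a_max = (21/4−0)/(3/2−0) = 7/2
max v = 21/2 over t∈[3,23/4] → v_max = 21/2
check: 21/2·(3+11/4) = 483/8 ✓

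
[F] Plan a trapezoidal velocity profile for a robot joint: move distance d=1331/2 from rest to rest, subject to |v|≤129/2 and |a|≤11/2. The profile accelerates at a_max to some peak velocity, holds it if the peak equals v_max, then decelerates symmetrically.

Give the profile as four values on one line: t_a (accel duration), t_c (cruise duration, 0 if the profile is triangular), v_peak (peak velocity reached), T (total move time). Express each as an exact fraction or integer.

t_a=11 t_c=0 v_peak=121/2 T=22

v_max²/a_max = (129/2)²/(11/2) = 16641/22
1331/2 < 16641/22 → triangular
v_peak = √(1331/2·11/2) = √(14641/4) = 121/2
t_a = (121/2)/(11/2) = 11; t_c = 0
T = 2·11 = 22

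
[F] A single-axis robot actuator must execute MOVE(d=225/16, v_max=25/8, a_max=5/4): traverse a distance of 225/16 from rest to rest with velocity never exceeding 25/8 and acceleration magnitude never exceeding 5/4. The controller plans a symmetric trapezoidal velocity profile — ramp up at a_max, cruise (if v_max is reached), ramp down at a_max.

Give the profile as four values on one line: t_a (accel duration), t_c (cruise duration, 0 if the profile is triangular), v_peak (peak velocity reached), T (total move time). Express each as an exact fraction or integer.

vₘ²/aₘ = (25/8)²/(5/4) = 125/16
225/16 ≥ 125/16 so v_max reached
t_a = (25/8)/(5/4) = 5/2; v_peak = 25/8
d_cruise = 225/16 − 125/16 = 25/4; t_c = (25/4)/(25/8) = 2
T = 2·5/2 + 2 = 7

t_a=5/2 t_c=2 v_peak=25/8 T=7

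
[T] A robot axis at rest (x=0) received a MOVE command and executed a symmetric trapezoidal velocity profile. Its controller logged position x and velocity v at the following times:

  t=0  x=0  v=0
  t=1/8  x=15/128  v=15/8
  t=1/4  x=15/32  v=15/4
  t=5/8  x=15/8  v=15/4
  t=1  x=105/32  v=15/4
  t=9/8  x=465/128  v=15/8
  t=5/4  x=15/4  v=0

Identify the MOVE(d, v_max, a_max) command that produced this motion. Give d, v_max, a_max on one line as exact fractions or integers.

d=15/4 v_max=15/4 a_max=15

final state: t=5/4, x=15/4, v=0 → d = 15/4
a_max = (15/8−0)/(1/8−0) = 15
max v = 15/4 over t∈[1/4,1] → v_max = 15/4
check: 15/4·(1/4+3/4) = 15/4 ✓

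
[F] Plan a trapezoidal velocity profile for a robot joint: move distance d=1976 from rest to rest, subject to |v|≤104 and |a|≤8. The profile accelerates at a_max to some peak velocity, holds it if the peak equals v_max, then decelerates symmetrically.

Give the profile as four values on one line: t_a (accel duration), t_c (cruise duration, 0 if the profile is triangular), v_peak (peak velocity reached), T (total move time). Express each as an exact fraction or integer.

v_max²/a_max = 104²/8 = 1352
1976 ≥ 1352 so v_max reached
t_a = 104/8 = 13; v_peak = 104
d_cruise = 1976 − 1352 = 624; t_c = 624/104 = 6
T = 2·13 + 6 = 32

t_a=13 t_c=6 v_peak=104 T=32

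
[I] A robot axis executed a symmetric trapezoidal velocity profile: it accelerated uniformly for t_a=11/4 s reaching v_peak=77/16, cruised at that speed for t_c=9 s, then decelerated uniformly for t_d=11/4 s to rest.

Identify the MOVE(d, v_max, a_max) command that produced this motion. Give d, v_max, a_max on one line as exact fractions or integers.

a_max = (77/16)/(11/4) = 7/4
d_a = ½·77/16·11/4 = 847/128; d_c = 77/16·9 = 693/16
d = 2·847/128 + 693/16 = 3619/64
t_c = 9 > 0 so v_max = 77/16

d=3619/64 v_max=77/16 a_max=7/4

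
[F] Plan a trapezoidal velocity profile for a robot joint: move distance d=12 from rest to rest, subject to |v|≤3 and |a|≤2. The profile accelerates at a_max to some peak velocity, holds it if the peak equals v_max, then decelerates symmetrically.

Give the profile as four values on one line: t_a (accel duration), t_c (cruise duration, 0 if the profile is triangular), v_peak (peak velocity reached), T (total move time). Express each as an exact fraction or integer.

t_a=3/2 t_c=5/2 v_peak=3 T=11/2

(v_max)²/a_max = 3²/2 = 9/2
12 ≥ 9/2 ⇒ cruise phase
t_a = 3/2; v_peak = 3
d_cruise = 12 − 9/2 = 15/2; t_c = (15/2)/3 = 5/2
T = 2·3/2 + 5/2 = 11/2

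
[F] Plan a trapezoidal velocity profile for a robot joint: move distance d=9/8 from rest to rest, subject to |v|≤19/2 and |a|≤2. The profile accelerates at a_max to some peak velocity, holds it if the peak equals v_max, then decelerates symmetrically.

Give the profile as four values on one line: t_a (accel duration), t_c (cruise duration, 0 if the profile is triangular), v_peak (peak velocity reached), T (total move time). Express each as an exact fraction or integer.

v_max²/a_max = (19/2)²/2 = 361/8
9/8 < 361/8 ⇒ no cruise
v_peak = √(9/8·2) = √(9/4) = 3/2
t_a = (3/2)/2 = 3/4; t_c = 0
T = 2·3/4 = 3/2

t_a=3/4 t_c=0 v_peak=3/2 T=3/2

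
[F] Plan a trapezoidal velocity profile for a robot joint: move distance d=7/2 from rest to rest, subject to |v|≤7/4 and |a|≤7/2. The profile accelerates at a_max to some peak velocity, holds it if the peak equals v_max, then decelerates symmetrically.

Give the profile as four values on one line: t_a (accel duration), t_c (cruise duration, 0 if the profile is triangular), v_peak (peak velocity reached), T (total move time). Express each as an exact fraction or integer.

t_a=1/2 t_c=3/2 v_peak=7/4 T=5/2

v_max²/a_max = (7/4)²/(7/2) = 7/8
7/2 ≥ 7/8 ⇒ cruise phase
t_a = (7/4)/(7/2) = 1/2; v_peak = 7/4
d_cruise = 7/2 − 7/8 = 21/8; t_c = (21/8)/(7/4) = 3/2
T = 2·1/2 + 3/2 = 5/2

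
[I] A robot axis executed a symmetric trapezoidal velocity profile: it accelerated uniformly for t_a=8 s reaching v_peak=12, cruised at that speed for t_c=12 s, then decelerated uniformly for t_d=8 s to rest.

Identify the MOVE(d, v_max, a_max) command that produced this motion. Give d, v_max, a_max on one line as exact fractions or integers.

d=240 v_max=12 a_max=3/2

a_max = 12/8 = 3/2
d_a = ½·12·8 = 48; d_c = 12·12 = 144
d = 2·48 + 144 = 240
t_c = 12 > 0 → v_max = v_peak = 12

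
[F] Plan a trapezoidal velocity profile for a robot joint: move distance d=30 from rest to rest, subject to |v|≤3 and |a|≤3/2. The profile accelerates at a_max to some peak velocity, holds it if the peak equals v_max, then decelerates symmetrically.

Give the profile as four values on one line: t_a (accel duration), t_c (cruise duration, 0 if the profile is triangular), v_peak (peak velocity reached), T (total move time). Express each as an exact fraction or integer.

t_a=2 t_c=8 v_peak=3 T=12

v_max²/a_max = 3²/(3/2) = 6
30 ≥ 6 → trapezoidal
t_a = 3/(3/2) = 2; v_peak = 3
d_cruise = 30 − 6 = 24; t_c = 24/3 = 8
T = 2·2 + 8 = 12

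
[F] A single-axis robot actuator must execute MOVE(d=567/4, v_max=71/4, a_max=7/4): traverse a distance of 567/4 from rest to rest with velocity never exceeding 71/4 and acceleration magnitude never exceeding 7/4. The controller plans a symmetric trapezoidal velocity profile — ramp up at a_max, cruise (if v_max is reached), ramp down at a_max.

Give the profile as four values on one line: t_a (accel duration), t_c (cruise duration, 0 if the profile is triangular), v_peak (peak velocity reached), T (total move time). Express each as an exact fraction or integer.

t_a=9 t_c=0 v_peak=63/4 T=18

(v_max)²/a_max = (71/4)²/(7/4) = 5041/28
567/4 < 5041/28 so t_c = 0
v_peak = √(567/4·7/4) = √(3969/16) = 63/4
t_a = (63/4)/(7/4) = 9; t_c = 0
T = 2·9 = 18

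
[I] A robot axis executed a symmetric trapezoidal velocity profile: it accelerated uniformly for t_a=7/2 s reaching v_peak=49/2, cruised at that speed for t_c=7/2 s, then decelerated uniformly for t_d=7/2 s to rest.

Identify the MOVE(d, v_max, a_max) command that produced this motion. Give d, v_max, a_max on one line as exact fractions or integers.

a_max = (49/2)/(7/2) = 7
d_a = ½·49/2·7/2 = 343/8; d_c = 49/2·7/2 = 343/4
d = 2·343/8 + 343/4 = 343/2
t_c = 7/2 > 0 ⇒ limit active, v_max = 49/2

d=343/2 v_max=49/2 a_max=7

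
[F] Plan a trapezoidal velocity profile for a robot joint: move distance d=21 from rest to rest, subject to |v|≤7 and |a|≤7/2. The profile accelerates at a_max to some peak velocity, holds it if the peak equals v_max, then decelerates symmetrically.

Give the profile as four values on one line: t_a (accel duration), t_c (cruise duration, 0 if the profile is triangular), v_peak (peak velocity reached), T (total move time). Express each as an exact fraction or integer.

t_a=2 t_c=1 v_peak=7 T=5

v_max²/a_max = 7²/(7/2) = 14
21 ≥ 14 so v_max reached
t_a = 7/(7/2) = 2; v_peak = 7
d_cruise = 21 − 14 = 7; t_c = 7/7 = 1
T = 2·2 + 1 = 5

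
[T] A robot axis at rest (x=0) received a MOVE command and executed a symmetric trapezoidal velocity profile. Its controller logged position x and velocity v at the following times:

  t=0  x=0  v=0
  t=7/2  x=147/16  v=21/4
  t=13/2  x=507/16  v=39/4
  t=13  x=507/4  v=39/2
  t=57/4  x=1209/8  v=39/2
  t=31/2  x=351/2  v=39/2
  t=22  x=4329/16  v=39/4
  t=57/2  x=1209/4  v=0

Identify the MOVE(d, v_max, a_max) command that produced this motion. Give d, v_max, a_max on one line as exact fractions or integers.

d=1209/4 v_max=39/2 a_max=3/2

final state: t=57/2, x=1209/4, v=0 → d = 1209/4
a_max = (21/4−0)/(7/2−0) = 3/2
max v = 39/2 over t∈[13,31/2] → v_max = 39/2
check: 39/2·(13+5/2) = 1209/4 ✓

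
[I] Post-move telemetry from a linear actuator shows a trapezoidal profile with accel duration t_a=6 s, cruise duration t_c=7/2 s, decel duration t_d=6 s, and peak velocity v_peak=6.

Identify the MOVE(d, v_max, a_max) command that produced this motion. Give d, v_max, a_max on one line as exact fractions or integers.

a_max = 6/6 = 1
d_a = ½·6·6 = 18; d_c = 6·7/2 = 21
d = 2·18 + 21 = 57
t_c = 7/2 > 0 ⇒ limit active, v_max = 6

d=57 v_max=6 a_max=1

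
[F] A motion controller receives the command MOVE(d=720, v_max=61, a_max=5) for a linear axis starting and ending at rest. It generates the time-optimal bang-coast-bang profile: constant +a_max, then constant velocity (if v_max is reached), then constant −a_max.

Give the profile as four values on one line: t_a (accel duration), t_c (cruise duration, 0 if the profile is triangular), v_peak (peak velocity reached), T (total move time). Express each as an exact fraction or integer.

(v_max)²/a_max = 61²/5 = 3721/5
720 < 3721/5 ⇒ no cruise
v_peak = √(720·5) = √3600 = 60
t_a = 60/5 = 12; t_c = 0
T = 2·12 = 24

t_a=12 t_c=0 v_peak=60 T=24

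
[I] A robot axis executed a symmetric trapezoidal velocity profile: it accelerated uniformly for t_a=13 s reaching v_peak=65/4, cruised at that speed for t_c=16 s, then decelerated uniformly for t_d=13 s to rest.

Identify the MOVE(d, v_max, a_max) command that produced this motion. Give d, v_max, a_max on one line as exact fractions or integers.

a_max = (65/4)/13 = 5/4
d_a = ½·65/4·13 = 845/8; d_c = 65/4·16 = 260
d = 2·845/8 + 260 = 1885/4
t_c = 16 > 0 → v_max = v_peak = 65/4

d=1885/4 v_max=65/4 a_max=5/4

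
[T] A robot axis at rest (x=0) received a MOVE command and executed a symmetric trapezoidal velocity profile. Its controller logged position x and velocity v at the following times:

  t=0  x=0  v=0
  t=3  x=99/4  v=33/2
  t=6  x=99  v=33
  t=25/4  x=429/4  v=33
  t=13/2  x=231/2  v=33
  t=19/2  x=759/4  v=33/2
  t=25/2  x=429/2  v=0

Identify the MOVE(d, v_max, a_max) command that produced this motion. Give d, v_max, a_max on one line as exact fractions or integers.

d=429/2 v_max=33 a_max=11/2

final state: t=25/2, x=429/2, v=0 → d = 429/2
a_max = (33/2−0)/(3−0) = 11/2
max v = 33 over t∈[6,13/2] → v_max = 33
check: 33·(6+1/2) = 429/2 ✓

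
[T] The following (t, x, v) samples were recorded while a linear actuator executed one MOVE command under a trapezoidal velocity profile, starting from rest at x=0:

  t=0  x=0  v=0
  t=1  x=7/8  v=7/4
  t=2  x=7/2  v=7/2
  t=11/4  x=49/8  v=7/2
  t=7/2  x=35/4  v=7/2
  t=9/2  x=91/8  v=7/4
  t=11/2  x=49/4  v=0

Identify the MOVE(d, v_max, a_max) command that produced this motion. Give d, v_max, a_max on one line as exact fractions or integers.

d=49/4 v_max=7/2 a_max=7/4

final state: t=11/2, x=49/4, v=0 → d = 49/4
a_max = (7/4−0)/(1−0) = 7/4
max v = 7/2 over t∈[2,7/2] → v_max = 7/2
check: 7/2·(2+3/2) = 49/4 ✓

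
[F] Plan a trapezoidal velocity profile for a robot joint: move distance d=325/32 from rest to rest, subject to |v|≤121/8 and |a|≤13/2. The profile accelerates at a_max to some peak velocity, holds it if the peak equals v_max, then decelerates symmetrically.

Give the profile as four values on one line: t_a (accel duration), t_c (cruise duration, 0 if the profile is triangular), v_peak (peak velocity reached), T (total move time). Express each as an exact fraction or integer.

vₘ²/aₘ = (121/8)²/(13/2) = 14641/416
325/32 < 14641/416 so t_c = 0
v_peak = √(325/32·13/2) = √(4225/64) = 65/8
t_a = (65/8)/(13/2) = 5/4; t_c = 0
T = 2·5/4 = 5/2

t_a=5/4 t_c=0 v_peak=65/8 T=5/2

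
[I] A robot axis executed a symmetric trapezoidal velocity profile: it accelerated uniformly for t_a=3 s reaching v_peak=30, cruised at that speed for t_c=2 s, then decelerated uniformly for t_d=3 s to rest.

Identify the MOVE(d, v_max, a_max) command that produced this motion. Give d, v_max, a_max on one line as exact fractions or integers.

d=150 v_max=30 a_max=10

a_max = 30/3 = 10
d_a = ½·30·3 = 45; d_c = 30·2 = 60
d = 2·45 + 60 = 150
t_c = 2 > 0 so v_max = 30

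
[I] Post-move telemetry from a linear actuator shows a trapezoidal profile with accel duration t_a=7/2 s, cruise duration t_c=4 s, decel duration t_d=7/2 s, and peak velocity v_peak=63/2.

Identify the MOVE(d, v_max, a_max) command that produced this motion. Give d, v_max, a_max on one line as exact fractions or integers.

d=945/4 v_max=63/2 a_max=9

a_max = (63/2)/(7/2) = 9
d_a = ½·63/2·7/2 = 441/8; d_c = 63/2·4 = 126
d = 2·441/8 + 126 = 945/4
t_c = 4 > 0 ⇒ limit active, v_max = 63/2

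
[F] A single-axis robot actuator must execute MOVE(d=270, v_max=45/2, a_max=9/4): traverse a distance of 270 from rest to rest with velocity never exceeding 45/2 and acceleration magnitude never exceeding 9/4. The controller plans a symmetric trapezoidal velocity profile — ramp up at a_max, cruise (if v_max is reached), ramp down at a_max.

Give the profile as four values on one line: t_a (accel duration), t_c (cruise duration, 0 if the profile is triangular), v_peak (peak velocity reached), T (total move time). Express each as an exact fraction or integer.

v_max²/a_max = (45/2)²/(9/4) = 225
270 ≥ 225 ⇒ cruise phase
t_a = (45/2)/(9/4) = 10; v_peak = 45/2
d_cruise = 270 − 225 = 45; t_c = 45/(45/2) = 2
T = 2·10 + 2 = 22

t_a=10 t_c=2 v_peak=45/2 T=22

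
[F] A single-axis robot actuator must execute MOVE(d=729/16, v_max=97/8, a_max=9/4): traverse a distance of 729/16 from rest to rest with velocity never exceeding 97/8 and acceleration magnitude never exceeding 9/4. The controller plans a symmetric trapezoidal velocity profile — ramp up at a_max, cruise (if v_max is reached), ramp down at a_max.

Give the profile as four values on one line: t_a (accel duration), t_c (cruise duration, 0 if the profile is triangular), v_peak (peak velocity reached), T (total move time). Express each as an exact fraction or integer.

t_a=9/2 t_c=0 v_peak=81/8 T=9

vₘ²/aₘ = (97/8)²/(9/4) = 9409/144
729/16 < 9409/144 ⇒ no cruise
v_peak = √(729/16·9/4) = √(6561/64) = 81/8
t_a = (81/8)/(9/4) = 9/2; t_c = 0
T = 2·9/2 = 9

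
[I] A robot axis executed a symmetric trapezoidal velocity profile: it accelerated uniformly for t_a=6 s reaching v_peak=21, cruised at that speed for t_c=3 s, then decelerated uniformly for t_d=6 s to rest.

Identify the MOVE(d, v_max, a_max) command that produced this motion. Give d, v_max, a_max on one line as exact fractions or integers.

a_max = 21/6 = 7/2
d_a = ½·21·6 = 63; d_c = 21·3 = 63
d = 2·63 + 63 = 189
t_c = 3 > 0 so v_max = 21

d=189 v_max=21 a_max=7/2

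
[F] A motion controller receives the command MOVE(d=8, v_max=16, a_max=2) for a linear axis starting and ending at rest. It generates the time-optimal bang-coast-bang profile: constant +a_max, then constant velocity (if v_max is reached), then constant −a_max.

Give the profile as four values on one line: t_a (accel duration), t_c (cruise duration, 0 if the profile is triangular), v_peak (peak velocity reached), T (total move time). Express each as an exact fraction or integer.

(v_max)²/a_max = 16²/2 = 128
8 < 128 ⇒ no cruise
v_peak = √(8·2) = √16 = 4
t_a = 4/2 = 2; t_c = 0
T = 2·2 = 4

t_a=2 t_c=0 v_peak=4 T=4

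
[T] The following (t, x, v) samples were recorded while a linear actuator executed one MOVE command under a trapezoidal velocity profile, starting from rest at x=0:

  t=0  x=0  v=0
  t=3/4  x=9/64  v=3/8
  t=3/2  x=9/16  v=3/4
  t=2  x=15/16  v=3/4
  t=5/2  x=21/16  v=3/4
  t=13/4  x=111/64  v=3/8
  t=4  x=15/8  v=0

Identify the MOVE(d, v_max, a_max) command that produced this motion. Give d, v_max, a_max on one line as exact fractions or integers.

final state: t=4, x=15/8, v=0 → d = 15/8
a_max = (3/8−0)/(3/4−0) = 1/2
max v = 3/4 over t∈[3/2,5/2] → v_max = 3/4
check: 3/4·(3/2+1) = 15/8 ✓

d=15/8 v_max=3/4 a_max=1/2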